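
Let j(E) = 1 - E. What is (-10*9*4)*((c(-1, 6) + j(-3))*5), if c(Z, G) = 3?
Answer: -12600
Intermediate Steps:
(-10*9*4)*((c(-1, 6) + j(-3))*5) = (-10*9*4)*((3 + (1 - 1*(-3)))*5) = (-90*4)*((3 + (1 + 3))*5) = -360*(3 + 4)*5 = -2520*5 = -360*35 = -12600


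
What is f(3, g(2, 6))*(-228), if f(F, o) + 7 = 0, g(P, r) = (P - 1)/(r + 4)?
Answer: 1596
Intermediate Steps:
g(P, r) = (-1 + P)/(4 + r)
f(F, o) = -7 (f(F, o) = -7 + 0 = -7)
f(3, g(2, 6))*(-228) = -7*(-228) = 1596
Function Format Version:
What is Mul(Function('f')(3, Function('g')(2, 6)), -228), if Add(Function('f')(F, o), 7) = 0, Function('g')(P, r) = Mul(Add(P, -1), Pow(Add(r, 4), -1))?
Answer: 1596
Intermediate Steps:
Function('g')(P, r) = Mul(Pow(Add(4, r), -1), Add(-1, P)) (Function('g')(P, r) = Mul(Add(-1, P), Pow(Add(4, r), -1)) = Mul(Pow(Add(4, r), -1), Add(-1, P)))
Function('f')(F, o) = -7 (Function('f')(F, o) = Add(-7, 0) = -7)
Mul(Function('f')(3, Function('g')(2, 6)), -228) = Mul(-7, -228) = 1596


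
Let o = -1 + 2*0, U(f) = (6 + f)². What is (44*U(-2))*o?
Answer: -704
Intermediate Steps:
o = -1 (o = -1 + 0 = -1)
(44*U(-2))*o = (44*(6 - 2)²)*(-1) = (44*4²)*(-1) = (44*16)*(-1) = 704*(-1) = -704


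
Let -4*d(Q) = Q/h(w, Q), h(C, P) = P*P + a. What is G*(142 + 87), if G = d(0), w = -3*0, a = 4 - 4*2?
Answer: 0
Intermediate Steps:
a = -4 (a = 4 - 8 = -4)
w = 0
h(C, P) = -4 + P² (h(C, P) = P*P - 4 = P² - 4 = -4 + P²)
d(Q) = -Q/(4*(-4 + Q²))
G = 0 (G = -1*0/(-16 + 4*0²) = -1*0/(-16 + 4*0) = -1*0/(-16 + 0) = -1*0/(-16) = -1*0*(-1/16) = 0)
G*(142 + 87) = 0*(142 + 87) = 0*229 = 0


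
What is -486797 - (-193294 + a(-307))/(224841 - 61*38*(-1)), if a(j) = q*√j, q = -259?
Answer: -110580126429/227159 + 259*I*√307/227159 ≈ -4.868e+5 + 0.019977*I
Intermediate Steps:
a(j) = -259*√j
-486797 - (-193294 + a(-307))/(224841 - 61*38*(-1)) = -486797 - (-193294 - 259*I*√307)/(224841 - 61*38*(-1)) = -486797 - (-193294 - 259*I*√307)/(224841 - 2318*(-1)) = -486797 - (-193294 - 259*I*√307)/(224841 + 2318) = -486797 - (-193294 - 259*I*√307)/227159 = -486797 - (-193294/227159 - 259*I*√307/227159) = -486797 + (193294/227159 + 259*I*√307/227159) = -110580126429/227159 + 259*I*√307/227159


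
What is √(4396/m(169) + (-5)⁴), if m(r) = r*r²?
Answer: 11*√24931901/2197 ≈ 25.000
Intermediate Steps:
m(r) = r³
√(4396/m(169) + (-5)⁴) = √(4396/(169³) + (-5)⁴) = √(4396/4826809 + 625) = √(3016760021/4826809) = 11*√24931901/2197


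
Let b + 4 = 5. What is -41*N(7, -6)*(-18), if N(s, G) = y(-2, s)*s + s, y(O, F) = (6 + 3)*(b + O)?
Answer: -41328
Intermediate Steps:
b = 1 (b = -4 + 5 = 1)
y(O, F) = 9 + 9*O (y(O, F) = (6 + 3)*(1 + O) = 9*(1 + O) = 9 + 9*O)
N(s, G) = -8*s (N(s, G) = (9 + 9*(-2))*s + s = (9 - 18)*s + s = -9*s + s = -8*s)
-41*N(7, -6)*(-18) = -(-328)*7*(-18) = -41*(-56)*(-18) = 2296*(-18) = -41328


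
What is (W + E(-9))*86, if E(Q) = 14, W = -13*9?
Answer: -8858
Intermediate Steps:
W = -117
(W + E(-9))*86 = (-117 + 14)*86 = -103*86 = -8858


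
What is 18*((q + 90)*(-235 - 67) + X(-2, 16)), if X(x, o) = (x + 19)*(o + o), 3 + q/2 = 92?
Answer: -1447056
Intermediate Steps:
q = 178 (q = -6 + 2*92 = -6 + 184 = 178)
X(x, o) = 2*o*(19 + x) (X(x, o) = (19 + x)*(2*o) = 2*o*(19 + x))
18*((q + 90)*(-235 - 67) + X(-2, 16)) = 18*((178 + 90)*(-235 - 67) + 2*16*(19 - 2)) = 18*(268*(-302) + 2*16*17) = 18*(-80936 + 544) = 18*(-80392) = -1447056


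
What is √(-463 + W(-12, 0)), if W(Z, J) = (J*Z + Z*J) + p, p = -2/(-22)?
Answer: 2*I*√14003/11 ≈ 21.515*I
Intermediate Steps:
p = 1/11 (p = -2*(-1/22) = 1/11 ≈ 0.090909)
W(Z, J) = 1/11 + 2*J*Z (W(Z, J) = (J*Z + Z*J) + 1/11 = (J*Z + J*Z) + 1/11 = 2*J*Z + 1/11 = 1/11 + 2*J*Z)
√(-463 + W(-12, 0)) = √(-463 + (1/11 + 2*0*(-12))) = √(-463 + (1/11 + 0)) = √(-463 + 1/11) = √(-5092/11) = 2*I*√14003/11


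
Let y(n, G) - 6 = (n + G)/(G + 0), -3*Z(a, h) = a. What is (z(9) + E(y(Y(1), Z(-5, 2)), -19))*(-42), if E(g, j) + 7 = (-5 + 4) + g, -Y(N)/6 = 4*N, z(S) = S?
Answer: 1344/5 ≈ 268.80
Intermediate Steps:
Z(a, h) = -a/3
Y(N) = -24*N
y(n, G) = 6 + (G + n)/G (y(n, G) = 6 + (n + G)/(G + 0) = 6 + (G + n)/G)
E(g, j) = -8 + g (E(g, j) = -7 + ((-5 + 4) + g) = -7 + (-1 + g) = -8 + g)
(z(9) + E(y(Y(1), Z(-5, 2)), -19))*(-42) = (9 + (-8 + (7 + (-24*1)/((-⅓*(-5))))))*(-42) = (9 + (-8 + (7 - 24/5/3)))*(-42) = (9 + (-8 + (7 - 24*⅗)))*(-42) = (9 + (-8 + (7 - 72/5)))*(-42) = (9 + (-8 - 37/5))*(-42) = (9 - 77/5)*(-42) = -32/5*(-42) = 1344/5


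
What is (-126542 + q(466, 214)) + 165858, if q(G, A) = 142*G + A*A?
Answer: 151284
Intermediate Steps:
q(G, A) = A² + 142*G (q(G, A) = 142*G + A² = A² + 142*G)
(-126542 + q(466, 214)) + 165858 = (-126542 + (214² + 142*466)) + 165858 = (-126542 + (45796 + 66172)) + 165858 = (-126542 + 111968) + 165858 = -14574 + 165858 = 151284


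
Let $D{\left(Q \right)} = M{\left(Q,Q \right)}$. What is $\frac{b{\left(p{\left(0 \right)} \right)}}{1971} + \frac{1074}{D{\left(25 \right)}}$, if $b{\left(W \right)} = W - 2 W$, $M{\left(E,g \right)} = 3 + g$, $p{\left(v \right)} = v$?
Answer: $\frac{537}{14} \approx 38.357$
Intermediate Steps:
$b{\left(W \right)} = - W$
$D{\left(Q \right)} = 3 + Q$
$\frac{b{\left(p{\left(0 \right)} \right)}}{1971} + \frac{1074}{D{\left(25 \right)}} = \frac{\left(-1\right) 0}{1971} + \frac{1074}{3 + 25} = 0 \cdot \frac{1}{1971} + \frac{1074}{28} = 0 + 1074 \cdot \frac{1}{28} = 0 + \frac{537}{14} = \frac{537}{14}$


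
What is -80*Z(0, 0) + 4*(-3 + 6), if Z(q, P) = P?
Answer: 12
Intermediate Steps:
-80*Z(0, 0) + 4*(-3 + 6) = -80*0 + 4*(-3 + 6) = 0 + 4*3 = 0 + 12 = 12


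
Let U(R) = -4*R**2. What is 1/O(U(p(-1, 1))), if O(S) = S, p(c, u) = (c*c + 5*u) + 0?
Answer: -1/144 ≈ -0.0069444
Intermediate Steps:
p(c, u) = c**2 + 5*u (p(c, u) = (c**2 + 5*u) + 0 = c**2 + 5*u)
1/O(U(p(-1, 1))) = 1/(-4*((-1)**2 + 5*1)**2) = 1/(-4*(1 + 5)**2) = 1/(-4*6**2) = 1/(-4*36) = 1/(-144) = -1/144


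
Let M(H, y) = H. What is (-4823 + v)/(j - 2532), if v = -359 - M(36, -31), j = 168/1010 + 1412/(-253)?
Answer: 333338885/162096394 ≈ 2.0564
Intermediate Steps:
j = -691808/127765 (j = 168*(1/1010) + 1412*(-1/253) = 84/505 - 1412/253 = -691808/127765 ≈ -5.4147)
v = -395 (v = -359 - 1*36 = -359 - 36 = -395)
(-4823 + v)/(j - 2532) = (-4823 - 395)/(-691808/127765 - 2532) = -5218/(-324192788/127765) = -5218*(-127765/324192788) = 333338885/162096394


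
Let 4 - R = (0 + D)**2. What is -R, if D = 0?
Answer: -4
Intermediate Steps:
R = 4 (R = 4 - (0 + 0)**2 = 4 - 1*0**2 = 4 - 1*0 = 4 + 0 = 4)
-R = -1*4 = -4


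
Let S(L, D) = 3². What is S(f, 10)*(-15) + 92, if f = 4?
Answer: -43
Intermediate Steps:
S(L, D) = 9
S(f, 10)*(-15) + 92 = 9*(-15) + 92 = -135 + 92 = -43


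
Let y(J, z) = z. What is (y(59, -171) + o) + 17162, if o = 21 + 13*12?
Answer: 17168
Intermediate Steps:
o = 177 (o = 21 + 156 = 177)
(y(59, -171) + o) + 17162 = (-171 + 177) + 17162 = 6 + 17162 = 17168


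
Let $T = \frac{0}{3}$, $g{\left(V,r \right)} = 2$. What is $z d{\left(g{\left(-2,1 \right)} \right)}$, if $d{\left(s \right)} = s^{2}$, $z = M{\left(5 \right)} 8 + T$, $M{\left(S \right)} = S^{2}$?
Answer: $800$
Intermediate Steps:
$T = 0$ ($T = 0 \cdot \frac{1}{3} = 0$)
$z = 200$ ($z = 5^{2} \cdot 8 + 0 = 25 \cdot 8 + 0 = 200 + 0 = 200$)
$z d{\left(g{\left(-2,1 \right)} \right)} = 200 \cdot 2^{2} = 200 \cdot 4 = 800$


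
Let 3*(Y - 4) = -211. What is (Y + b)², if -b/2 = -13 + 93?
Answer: 461041/9 ≈ 51227.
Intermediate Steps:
Y = -199/3 (Y = 4 + (⅓)*(-211) = 4 - 211/3 = -199/3 ≈ -66.333)
b = -160 (b = -2*(-13 + 93) = -2*80 = -160)
(Y + b)² = (-199/3 - 160)² = (-679/3)² = 461041/9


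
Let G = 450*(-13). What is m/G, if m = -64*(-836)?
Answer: -26752/2925 ≈ -9.1460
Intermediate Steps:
G = -5850
m = 53504
m/G = 53504/(-5850) = 53504*(-1/5850) = -26752/2925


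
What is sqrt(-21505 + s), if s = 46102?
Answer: 3*sqrt(2733) ≈ 156.83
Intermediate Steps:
sqrt(-21505 + s) = sqrt(-21505 + 46102) = sqrt(24597) = 3*sqrt(2733)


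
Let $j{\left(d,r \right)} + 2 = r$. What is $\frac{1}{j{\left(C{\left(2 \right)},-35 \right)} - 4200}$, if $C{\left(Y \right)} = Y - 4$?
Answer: $- \frac{1}{4237} \approx -0.00023602$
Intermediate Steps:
$C{\left(Y \right)} = -4 + Y$
$j{\left(d,r \right)} = -2 + r$
$\frac{1}{j{\left(C{\left(2 \right)},-35 \right)} - 4200} = \frac{1}{\left(-2 - 35\right) - 4200} = \frac{1}{-37 - 4200} = \frac{1}{-4237} = - \frac{1}{4237}$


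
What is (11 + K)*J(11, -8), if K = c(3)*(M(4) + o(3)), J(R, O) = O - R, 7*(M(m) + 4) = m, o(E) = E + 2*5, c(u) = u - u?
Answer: -209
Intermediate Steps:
c(u) = 0
o(E) = 10 + E (o(E) = E + 10 = 10 + E)
M(m) = -4 + m/7
K = 0 (K = 0*((-4 + (⅐)*4) + (10 + 3)) = 0*((-4 + 4/7) + 13) = 0*(-24/7 + 13) = 0*(67/7) = 0)
(11 + K)*J(11, -8) = (11 + 0)*(-8 - 1*11) = 11*(-8 - 11) = 11*(-19) = -209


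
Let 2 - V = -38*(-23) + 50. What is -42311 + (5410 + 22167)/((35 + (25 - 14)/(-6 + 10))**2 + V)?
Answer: -340120007/8049 ≈ -42256.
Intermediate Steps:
V = -922 (V = 2 - (-38*(-23) + 50) = 2 - (874 + 50) = 2 - 1*924 = 2 - 924 = -922)
-42311 + (5410 + 22167)/((35 + (25 - 14)/(-6 + 10))**2 + V) = -42311 + (5410 + 22167)/((35 + (25 - 14)/(-6 + 10))**2 - 922) = -42311 + 27577/((35 + 11/4)**2 - 922) = -42311 + 27577/((151/4)**2 - 922) = -42311 + 27577/(22801/16 - 922) = -42311 + 27577/(8049/16) = -42311 + 27577*(16/8049) = -42311 + 441232/8049 = -340120007/8049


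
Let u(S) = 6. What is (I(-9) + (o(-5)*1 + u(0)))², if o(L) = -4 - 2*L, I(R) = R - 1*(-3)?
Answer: 36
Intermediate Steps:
I(R) = 3 + R (I(R) = R + 3 = 3 + R)
(I(-9) + (o(-5)*1 + u(0)))² = ((3 - 9) + ((-4 - 2*(-5))*1 + 6))² = (-6 + ((-4 + 10)*1 + 6))² = (-6 + (6*1 + 6))² = (-6 + (6 + 6))² = (-6 + 12)² = 6² = 36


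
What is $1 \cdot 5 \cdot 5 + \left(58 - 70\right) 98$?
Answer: $-1151$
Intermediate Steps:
$1 \cdot 5 \cdot 5 + \left(58 - 70\right) 98 = 5 \cdot 5 + \left(58 - 70\right) 98 = 25 - 1176 = -1151$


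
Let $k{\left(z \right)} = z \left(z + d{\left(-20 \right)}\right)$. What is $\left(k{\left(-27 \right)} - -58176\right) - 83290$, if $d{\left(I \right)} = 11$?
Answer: $-24682$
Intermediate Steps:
$k{\left(z \right)} = z \left(11 + z\right)$ ($k{\left(z \right)} = z \left(z + 11\right) = z \left(11 + z\right)$)
$\left(k{\left(-27 \right)} - -58176\right) - 83290 = \left(- 27 \left(11 - 27\right) - -58176\right) - 83290 = \left(\left(-27\right) \left(-16\right) + 58176\right) - 83290 = \left(432 + 58176\right) - 83290 = 58608 - 83290 = -24682$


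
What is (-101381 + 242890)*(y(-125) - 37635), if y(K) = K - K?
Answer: -5325691215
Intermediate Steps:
y(K) = 0
(-101381 + 242890)*(y(-125) - 37635) = (-101381 + 242890)*(0 - 37635) = 141509*(-37635) = -5325691215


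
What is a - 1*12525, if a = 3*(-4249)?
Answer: -25272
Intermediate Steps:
a = -12747
a - 1*12525 = -12747 - 1*12525 = -12747 - 12525 = -25272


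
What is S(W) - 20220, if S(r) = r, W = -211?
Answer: -20431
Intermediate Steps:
S(W) - 20220 = -211 - 20220 = -20431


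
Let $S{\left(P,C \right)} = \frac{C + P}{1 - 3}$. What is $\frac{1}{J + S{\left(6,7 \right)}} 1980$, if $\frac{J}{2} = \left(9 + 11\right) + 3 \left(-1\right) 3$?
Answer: $\frac{3960}{31} \approx 127.74$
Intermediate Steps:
$J = 22$ ($J = 2 \left(\left(9 + 11\right) + 3 \left(-1\right) 3\right) = 2 \left(20 - 9\right) = 2 \cdot 11 = 22$)
$S{\left(P,C \right)} = - \frac{C}{2} - \frac{P}{2}$ ($S{\left(P,C \right)} = \frac{C + P}{-2} = \left(C + P\right) \left(- \frac{1}{2}\right) = - \frac{C}{2} - \frac{P}{2}$)
$\frac{1}{J + S{\left(6,7 \right)}} 1980 = \frac{1}{22 - \frac{13}{2}} \cdot 1980 = \frac{1}{\frac{31}{2}} \cdot 1980 = \frac{2}{31} \cdot 1980 = \frac{3960}{31}$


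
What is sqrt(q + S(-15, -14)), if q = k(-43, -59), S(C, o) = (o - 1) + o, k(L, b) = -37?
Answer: I*sqrt(66) ≈ 8.124*I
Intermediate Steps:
S(C, o) = -1 + 2*o (S(C, o) = (-1 + o) + o = -1 + 2*o)
q = -37
sqrt(q + S(-15, -14)) = sqrt(-37 + (-1 + 2*(-14))) = sqrt(-37 + (-1 - 28)) = sqrt(-37 - 29) = sqrt(-66) = I*sqrt(66)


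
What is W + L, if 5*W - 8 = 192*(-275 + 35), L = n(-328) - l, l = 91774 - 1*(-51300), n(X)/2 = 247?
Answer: -758972/5 ≈ -1.5179e+5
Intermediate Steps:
n(X) = 494 (n(X) = 2*247 = 494)
l = 143074 (l = 91774 + 51300 = 143074)
L = -142580 (L = 494 - 1*143074 = 494 - 143074 = -142580)
W = -46072/5 (W = 8/5 + (192*(-275 + 35))/5 = 8/5 + (192*(-240))/5 = 8/5 + (⅕)*(-46080) = 8/5 - 9216 = -46072/5 ≈ -9214.4)
W + L = -46072/5 - 142580 = -758972/5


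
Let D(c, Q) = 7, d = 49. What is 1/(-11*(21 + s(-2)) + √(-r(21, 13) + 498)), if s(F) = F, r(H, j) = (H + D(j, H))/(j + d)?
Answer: -6479/1338687 - 8*√7471/1338687 ≈ -0.0053564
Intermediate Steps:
r(H, j) = (7 + H)/(49 + j) (r(H, j) = (H + 7)/(j + 49) = (7 + H)/(49 + j))
1/(-11*(21 + s(-2)) + √(-r(21, 13) + 498)) = 1/(-11*(21 - 2) + √(-(7 + 21)/(49 + 13) + 498)) = 1/(-11*19 + √(-28/62 + 498)) = 1/(-209 + √(-28/62 + 498)) = 1/(-209 + √(-1*14/31 + 498)) = 1/(-209 + √(-14/31 + 498)) = 1/(-209 + √(15424/31)) = 1/(-209 + 8*√7471/31)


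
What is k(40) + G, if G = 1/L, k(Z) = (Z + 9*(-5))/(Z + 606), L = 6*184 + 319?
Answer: -6469/919258 ≈ -0.0070372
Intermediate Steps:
L = 1423 (L = 1104 + 319 = 1423)
k(Z) = (-45 + Z)/(606 + Z) (k(Z) = (Z - 45)/(606 + Z) = (-45 + Z)/(606 + Z))
G = 1/1423 ≈ 0.00070274
k(40) + G = (-45 + 40)/(606 + 40) + 1/1423 = -5/646 + 1/1423 = -6469/919258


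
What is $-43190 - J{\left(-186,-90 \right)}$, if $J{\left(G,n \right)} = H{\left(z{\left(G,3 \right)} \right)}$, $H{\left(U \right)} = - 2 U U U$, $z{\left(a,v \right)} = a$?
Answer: $-12912902$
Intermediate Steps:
$H{\left(U \right)} = - 2 U^{3}$ ($H{\left(U \right)} = - 2 U^{2} U = - 2 U^{3}$)
$J{\left(G,n \right)} = - 2 G^{3}$
$-43190 - J{\left(-186,-90 \right)} = -43190 - - 2 \left(-186\right)^{3} = -43190 - \left(-2\right) \left(-6434856\right) = -43190 - 12869712 = -12912902$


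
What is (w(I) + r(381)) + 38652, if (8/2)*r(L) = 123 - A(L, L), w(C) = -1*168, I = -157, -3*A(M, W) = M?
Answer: 77093/2 ≈ 38547.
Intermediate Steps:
A(M, W) = -M/3
w(C) = -168
r(L) = 123/4 + L/12 (r(L) = (123 - (-1)*L/3)/4 = (123 + L/3)/4 = 123/4 + L/12)
(w(I) + r(381)) + 38652 = (-168 + (123/4 + (1/12)*381)) + 38652 = (-168 + (123/4 + 127/4)) + 38652 = (-168 + 125/2) + 38652 = -211/2 + 38652 = 77093/2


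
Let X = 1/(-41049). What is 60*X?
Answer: -20/13683 ≈ -0.0014617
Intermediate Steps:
X = -1/41049 ≈ -2.4361e-5
60*X = 60*(-1/41049) = -20/13683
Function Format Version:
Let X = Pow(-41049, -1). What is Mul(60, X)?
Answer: Rational(-20, 13683) ≈ -0.0014617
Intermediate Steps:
X = Rational(-1, 41049) ≈ -2.4361e-5
Mul(60, X) = Mul(60, Rational(-1, 41049)) = Rational(-20, 13683)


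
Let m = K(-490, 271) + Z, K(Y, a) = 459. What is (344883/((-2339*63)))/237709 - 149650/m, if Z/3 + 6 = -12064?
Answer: 83205406464259/19877604299601 ≈ 4.1859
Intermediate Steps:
Z = -36210 (Z = -18 + 3*(-12064) = -18 - 36192 = -36210)
m = -35751 (m = 459 - 36210 = -35751)
(344883/((-2339*63)))/237709 - 149650/m = (344883/((-2339*63)))/237709 - 149650/(-35751) = (344883/(-147357))*(1/237709) - 149650*(-1/35751) = (344883*(-1/147357))*(1/237709) + 149650/35751 = -16423/7017*1/237709 + 149650/35751 = -16423/1668004053 + 149650/35751 = 83205406464259/19877604299601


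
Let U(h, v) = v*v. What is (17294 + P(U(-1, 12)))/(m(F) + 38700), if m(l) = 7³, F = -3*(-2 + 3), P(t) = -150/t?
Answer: 415031/937032 ≈ 0.44292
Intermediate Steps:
U(h, v) = v²
F = -3 (F = -3*1 = -3)
m(l) = 343
(17294 + P(U(-1, 12)))/(m(F) + 38700) = (17294 - 150/(12²))/(343 + 38700) = (17294 - 150/144)/39043 = (17294 - 150*1/144)*(1/39043) = (17294 - 25/24)*(1/39043) = (415031/24)*(1/39043) = 415031/937032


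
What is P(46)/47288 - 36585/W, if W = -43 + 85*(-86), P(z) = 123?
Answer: 192326211/38634296 ≈ 4.9781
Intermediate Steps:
W = -7353 (W = -43 - 7310 = -7353)
P(46)/47288 - 36585/W = 123/47288 - 36585/(-7353) = 123*(1/47288) - 36585*(-1/7353) = 123/47288 + 4065/817 = 192326211/38634296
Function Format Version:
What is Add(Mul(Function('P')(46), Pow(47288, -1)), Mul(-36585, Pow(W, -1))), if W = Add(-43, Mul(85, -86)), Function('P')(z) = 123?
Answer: Rational(192326211, 38634296) ≈ 4.9781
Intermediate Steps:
W = -7353 (W = Add(-43, -7310) = -7353)
Add(Mul(Function('P')(46), Pow(47288, -1)), Mul(-36585, Pow(W, -1))) = Add(Mul(123, Pow(47288, -1)), Mul(-36585, Pow(-7353, -1))) = Add(Mul(123, Rational(1, 47288)), Mul(-36585, Rational(-1, 7353))) = Add(Rational(123, 47288), Rational(4065, 817)) = Rational(192326211, 38634296)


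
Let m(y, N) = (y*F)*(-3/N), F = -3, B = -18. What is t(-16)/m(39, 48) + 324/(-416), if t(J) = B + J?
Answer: -5081/936 ≈ -5.4284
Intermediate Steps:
t(J) = -18 + J
m(y, N) = 9*y/N (m(y, N) = (y*(-3))*(-3/N) = (-3*y)*(-3/N) = 9*y/N)
t(-16)/m(39, 48) + 324/(-416) = (-18 - 16)/((9*39/48)) + 324/(-416) = -34/(9*39*(1/48)) + 324*(-1/416) = -34/117/16 - 81/104 = -34*16/117 - 81/104 = -544/117 - 81/104 = -5081/936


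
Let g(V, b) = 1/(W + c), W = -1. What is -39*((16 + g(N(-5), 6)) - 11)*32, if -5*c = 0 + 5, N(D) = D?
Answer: -5616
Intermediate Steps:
c = -1 (c = -(0 + 5)/5 = -1/5*5 = -1)
g(V, b) = -1/2 (g(V, b) = 1/(-1 - 1) = 1/(-2) = -1/2)
-39*((16 + g(N(-5), 6)) - 11)*32 = -39*((16 - 1/2) - 11)*32 = -39*(31/2 - 11)*32 = -39*9/2*32 = -351/2*32 = -5616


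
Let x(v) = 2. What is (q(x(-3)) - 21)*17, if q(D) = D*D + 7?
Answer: -170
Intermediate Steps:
q(D) = 7 + D² (q(D) = D² + 7 = 7 + D²)
(q(x(-3)) - 21)*17 = ((7 + 2²) - 21)*17 = ((7 + 4) - 21)*17 = (11 - 21)*17 = -10*17 = -170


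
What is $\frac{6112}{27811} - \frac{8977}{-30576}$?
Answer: $\frac{62362837}{121478448} \approx 0.51337$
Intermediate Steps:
$\frac{6112}{27811} - \frac{8977}{-30576} = 6112 \cdot \frac{1}{27811} - - \frac{8977}{30576} = \frac{6112}{27811} + \frac{8977}{30576} = \frac{62362837}{121478448}$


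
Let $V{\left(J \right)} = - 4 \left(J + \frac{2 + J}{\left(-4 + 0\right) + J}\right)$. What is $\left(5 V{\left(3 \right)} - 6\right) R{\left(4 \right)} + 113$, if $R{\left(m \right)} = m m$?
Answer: $657$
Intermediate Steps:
$V{\left(J \right)} = - 4 J - \frac{4 \left(2 + J\right)}{-4 + J}$ ($V{\left(J \right)} = - 4 \left(J + \frac{2 + J}{-4 + J}\right) = - 4 J - \frac{4 \left(2 + J\right)}{-4 + J}$)
$R{\left(m \right)} = m^{2}$
$\left(5 V{\left(3 \right)} - 6\right) R{\left(4 \right)} + 113 = \left(5 \frac{4 \left(-2 - 3^{2} + 3 \cdot 3\right)}{-4 + 3} - 6\right) 4^{2} + 113 = \left(5 \frac{4 \left(-2 - 9 + 9\right)}{-1} - 6\right) 16 + 113 = \left(5 \cdot 4 \left(-1\right) \left(-2 - 9 + 9\right) - 6\right) 16 + 113 = \left(5 \cdot 4 \left(-1\right) \left(-2\right) - 6\right) 16 + 113 = \left(5 \cdot 8 - 6\right) 16 + 113 = \left(40 - 6\right) 16 + 113 = 34 \cdot 16 + 113 = 544 + 113 = 657$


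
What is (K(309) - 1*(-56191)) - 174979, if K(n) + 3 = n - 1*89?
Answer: -118571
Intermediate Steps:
K(n) = -92 + n (K(n) = -3 + (n - 1*89) = -3 + (n - 89) = -3 + (-89 + n) = -92 + n)
(K(309) - 1*(-56191)) - 174979 = ((-92 + 309) - 1*(-56191)) - 174979 = (217 + 56191) - 174979 = 56408 - 174979 = -118571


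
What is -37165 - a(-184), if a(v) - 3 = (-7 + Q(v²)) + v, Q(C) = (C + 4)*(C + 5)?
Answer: -1146570437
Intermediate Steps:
Q(C) = (4 + C)*(5 + C)
a(v) = 16 + v + v⁴ + 9*v² (a(v) = 3 + ((-7 + (20 + (v²)² + 9*v²)) + v) = 3 + ((-7 + (20 + v⁴ + 9*v²)) + v) = 3 + ((13 + v⁴ + 9*v²) + v) = 3 + (13 + v + v⁴ + 9*v²) = 16 + v + v⁴ + 9*v²)
-37165 - a(-184) = -37165 - (16 - 184 + (-184)⁴ + 9*(-184)²) = -37165 - (16 - 184 + 1146228736 + 9*33856) = -37165 - (16 - 184 + 1146228736 + 304704) = -37165 - 1*1146533272 = -37165 - 1146533272 = -1146570437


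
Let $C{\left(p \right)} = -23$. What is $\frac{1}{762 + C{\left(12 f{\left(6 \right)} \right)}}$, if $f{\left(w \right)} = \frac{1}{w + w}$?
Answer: $\frac{1}{739} \approx 0.0013532$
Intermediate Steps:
$f{\left(w \right)} = \frac{1}{2 w}$
$\frac{1}{762 + C{\left(12 f{\left(6 \right)} \right)}} = \frac{1}{762 - 23} = \frac{1}{739}$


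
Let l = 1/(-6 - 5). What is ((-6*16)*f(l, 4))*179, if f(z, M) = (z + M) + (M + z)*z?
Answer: -7389120/121 ≈ -61067.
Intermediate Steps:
l = -1/11 (l = 1/(-11) = -1/11 ≈ -0.090909)
f(z, M) = M + z + z*(M + z) (f(z, M) = (M + z) + z*(M + z) = M + z + z*(M + z))
((-6*16)*f(l, 4))*179 = ((-6*16)*(4 - 1/11 + (-1/11)² + 4*(-1/11)))*179 = -96*(4 - 1/11 + 1/121 - 4/11)*179 = -96*430/121*179 = -41280/121*179 = -7389120/121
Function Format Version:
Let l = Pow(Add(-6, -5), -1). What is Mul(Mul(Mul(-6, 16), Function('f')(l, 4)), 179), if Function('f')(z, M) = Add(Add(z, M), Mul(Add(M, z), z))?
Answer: Rational(-7389120, 121) ≈ -61067.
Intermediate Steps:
l = Rational(-1, 11) (l = Pow(-11, -1) = Rational(-1, 11) ≈ -0.090909)
Function('f')(z, M) = Add(M, z, Mul(z, Add(M, z))) (Function('f')(z, M) = Add(Add(M, z), Mul(z, Add(M, z))) = Add(M, z, Mul(z, Add(M, z))))
Mul(Mul(Mul(-6, 16), Function('f')(l, 4)), 179) = Mul(Mul(Mul(-6, 16), Add(4, Rational(-1, 11), Pow(Rational(-1, 11), 2), Mul(4, Rational(-1, 11)))), 179) = Mul(Mul(-96, Add(4, Rational(-1, 11), Rational(1, 121), Rational(-4, 11))), 179) = Mul(Mul(-96, Rational(430, 121)), 179) = Mul(Rational(-41280, 121), 179) = Rational(-7389120, 121)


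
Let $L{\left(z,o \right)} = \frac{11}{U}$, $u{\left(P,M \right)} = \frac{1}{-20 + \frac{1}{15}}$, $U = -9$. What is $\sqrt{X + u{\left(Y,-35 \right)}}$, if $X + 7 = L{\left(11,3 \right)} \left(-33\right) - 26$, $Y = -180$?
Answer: $\frac{\sqrt{5860101}}{897} \approx 2.6987$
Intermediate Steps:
$u{\left(P,M \right)} = - \frac{15}{299}$ ($u{\left(P,M \right)} = \frac{1}{-20 + \frac{1}{15}} = \frac{1}{- \frac{299}{15}} = - \frac{15}{299}$)
$L{\left(z,o \right)} = - \frac{11}{9}$ ($L{\left(z,o \right)} = \frac{11}{-9} = 11 \left(- \frac{1}{9}\right) = - \frac{11}{9}$)
$X = \frac{22}{3}$ ($X = -7 - - \frac{43}{3} = -7 + \left(\frac{121}{3} - 26\right) = -7 + \frac{43}{3} = \frac{22}{3} \approx 7.3333$)
$\sqrt{X + u{\left(Y,-35 \right)}} = \sqrt{\frac{22}{3} - \frac{15}{299}} = \sqrt{\frac{6533}{897}} = \frac{\sqrt{5860101}}{897}$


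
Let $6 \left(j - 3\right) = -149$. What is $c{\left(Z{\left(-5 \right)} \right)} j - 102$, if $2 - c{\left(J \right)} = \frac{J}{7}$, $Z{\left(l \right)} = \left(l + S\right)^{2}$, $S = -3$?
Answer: $\frac{1133}{21} \approx 53.952$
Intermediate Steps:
$j = - \frac{131}{6}$ ($j = 3 + \frac{1}{6} \left(-149\right) = 3 - \frac{149}{6} = - \frac{131}{6} \approx -21.833$)
$Z{\left(l \right)} = \left(-3 + l\right)^{2}$ ($Z{\left(l \right)} = \left(l - 3\right)^{2} = \left(-3 + l\right)^{2}$)
$c{\left(J \right)} = 2 - \frac{J}{7}$
$c{\left(Z{\left(-5 \right)} \right)} j - 102 = \left(2 - \frac{\left(-3 - 5\right)^{2}}{7}\right) \left(- \frac{131}{6}\right) - 102 = \left(2 - \frac{\left(-8\right)^{2}}{7}\right) \left(- \frac{131}{6}\right) - 102 = \left(2 - \frac{64}{7}\right) \left(- \frac{131}{6}\right) - 102 = \left(- \frac{50}{7}\right) \left(- \frac{131}{6}\right) - 102 = \frac{3275}{21} - 102 = \frac{1133}{21}$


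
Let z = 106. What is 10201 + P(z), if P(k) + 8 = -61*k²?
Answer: -675203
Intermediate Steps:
P(k) = -8 - 61*k²
10201 + P(z) = 10201 + (-8 - 61*106²) = 10201 + (-8 - 61*11236) = 10201 + (-8 - 685396) = 10201 - 685404 = -675203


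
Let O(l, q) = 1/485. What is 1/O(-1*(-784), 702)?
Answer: 485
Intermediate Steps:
O(l, q) = 1/485
1/O(-1*(-784), 702) = 1/(1/485) = 485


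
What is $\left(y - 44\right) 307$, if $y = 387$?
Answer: $105301$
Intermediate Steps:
$\left(y - 44\right) 307 = \left(387 - 44\right) 307 = 343 \cdot 307 = 105301$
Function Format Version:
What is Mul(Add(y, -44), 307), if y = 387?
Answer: 105301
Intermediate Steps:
Mul(Add(y, -44), 307) = Mul(Add(387, -44), 307) = Mul(343, 307) = 105301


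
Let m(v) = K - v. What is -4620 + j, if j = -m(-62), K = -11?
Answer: -4671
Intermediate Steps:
m(v) = -11 - v
j = -51 (j = -(-11 - 1*(-62)) = -(-11 + 62) = -1*51 = -51)
-4620 + j = -4620 - 51 = -4671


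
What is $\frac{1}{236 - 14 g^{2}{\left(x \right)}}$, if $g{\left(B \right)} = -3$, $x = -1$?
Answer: $\frac{1}{110} \approx 0.0090909$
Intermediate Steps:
$\frac{1}{236 - 14 g^{2}{\left(x \right)}} = \frac{1}{236 - 14 \left(-3\right)^{2}} = \frac{1}{236 - 126} = \frac{1}{110}$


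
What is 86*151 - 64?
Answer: 12922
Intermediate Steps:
86*151 - 64 = 12986 - 64 = 12922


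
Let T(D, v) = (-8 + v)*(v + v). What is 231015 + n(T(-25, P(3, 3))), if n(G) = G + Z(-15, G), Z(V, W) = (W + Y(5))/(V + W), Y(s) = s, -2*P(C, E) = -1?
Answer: 4158137/18 ≈ 2.3101e+5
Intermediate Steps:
P(C, E) = 1/2 (P(C, E) = -1/2*(-1) = 1/2)
T(D, v) = 2*v*(-8 + v) (T(D, v) = (-8 + v)*(2*v) = 2*v*(-8 + v))
Z(V, W) = (5 + W)/(V + W) (Z(V, W) = (W + 5)/(V + W) = (5 + W)/(V + W))
n(G) = G + (5 + G)/(-15 + G)
231015 + n(T(-25, P(3, 3))) = 231015 + (5 + 2*(1/2)*(-8 + 1/2) + (2*(1/2)*(-8 + 1/2))*(-15 + 2*(1/2)*(-8 + 1/2)))/(-15 + 2*(1/2)*(-8 + 1/2)) = 231015 + (5 + 2*(1/2)*(-15/2) + (2*(1/2)*(-15/2))*(-15 + 2*(1/2)*(-15/2)))/(-15 + 2*(1/2)*(-15/2)) = 231015 + (5 - 15/2 - 15*(-15 - 15/2)/2)/(-15 - 15/2) = 231015 + (5 - 15/2 - 15/2*(-45/2))/(-45/2) = 231015 - 2*(5 - 15/2 + 675/4)/45 = 231015 - 2/45*665/4 = 231015 - 133/18 = 4158137/18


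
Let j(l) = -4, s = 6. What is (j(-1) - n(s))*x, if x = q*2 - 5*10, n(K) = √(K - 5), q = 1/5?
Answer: 248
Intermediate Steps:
q = ⅕ ≈ 0.20000
n(K) = √(-5 + K)
x = -248/5 (x = (⅕)*2 - 5*10 = ⅖ - 50 = -248/5 ≈ -49.600)
(j(-1) - n(s))*x = (-4 - √(-5 + 6))*(-248/5) = (-4 - √1)*(-248/5) = (-4 - 1*1)*(-248/5) = (-4 - 1)*(-248/5) = -5*(-248/5) = 248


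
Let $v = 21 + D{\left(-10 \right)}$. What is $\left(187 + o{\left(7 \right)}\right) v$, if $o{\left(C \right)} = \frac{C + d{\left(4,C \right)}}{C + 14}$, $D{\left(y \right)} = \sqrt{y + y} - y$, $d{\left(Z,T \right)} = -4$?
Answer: $\frac{40610}{7} + \frac{2620 i \sqrt{5}}{7} \approx 5801.4 + 836.93 i$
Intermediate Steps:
$D{\left(y \right)} = - y + \sqrt{2} \sqrt{y}$ ($D{\left(y \right)} = \sqrt{2 y} - y = \sqrt{2} \sqrt{y} - y = - y + \sqrt{2} \sqrt{y}$)
$v = 31 + 2 i \sqrt{5}$ ($v = 21 + \left(\left(-1\right) \left(-10\right) + \sqrt{2} \sqrt{-10}\right) = 21 + \left(10 + \sqrt{2} i \sqrt{10}\right) = 21 + \left(10 + 2 i \sqrt{5}\right) = 31 + 2 i \sqrt{5} \approx 31.0 + 4.4721 i$)
$o{\left(C \right)} = \frac{-4 + C}{14 + C}$ ($o{\left(C \right)} = \frac{C - 4}{C + 14} = \frac{-4 + C}{14 + C}$)
$\left(187 + o{\left(7 \right)}\right) v = \left(187 + \frac{-4 + 7}{14 + 7}\right) \left(31 + 2 i \sqrt{5}\right) = \left(187 + \frac{1}{21} \cdot 3\right) \left(31 + 2 i \sqrt{5}\right) = \left(187 + \frac{1}{7}\right) \left(31 + 2 i \sqrt{5}\right) = \frac{1310 \left(31 + 2 i \sqrt{5}\right)}{7} = \frac{40610}{7} + \frac{2620 i \sqrt{5}}{7}$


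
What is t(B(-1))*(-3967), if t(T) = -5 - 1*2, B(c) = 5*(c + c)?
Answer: 27769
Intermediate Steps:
B(c) = 10*c (B(c) = 5*(2*c) = 10*c)
t(T) = -7 (t(T) = -5 - 2 = -7)
t(B(-1))*(-3967) = -7*(-3967) = 27769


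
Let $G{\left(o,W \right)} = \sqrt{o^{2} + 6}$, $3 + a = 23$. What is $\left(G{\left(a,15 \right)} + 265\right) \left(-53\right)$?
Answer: $-14045 - 53 \sqrt{406} \approx -15113.0$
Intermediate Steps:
$a = 20$ ($a = -3 + 23 = 20$)
$G{\left(o,W \right)} = \sqrt{6 + o^{2}}$
$\left(G{\left(a,15 \right)} + 265\right) \left(-53\right) = \left(\sqrt{6 + 20^{2}} + 265\right) \left(-53\right) = \left(\sqrt{6 + 400} + 265\right) \left(-53\right) = \left(\sqrt{406} + 265\right) \left(-53\right) = \left(265 + \sqrt{406}\right) \left(-53\right) = -14045 - 53 \sqrt{406}$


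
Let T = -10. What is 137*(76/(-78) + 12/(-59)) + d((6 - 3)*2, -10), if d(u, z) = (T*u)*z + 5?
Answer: 1020835/2301 ≈ 443.65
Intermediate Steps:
d(u, z) = 5 - 10*u*z (d(u, z) = (-10*u)*z + 5 = -10*u*z + 5 = 5 - 10*u*z)
137*(76/(-78) + 12/(-59)) + d((6 - 3)*2, -10) = 137*(76/(-78) + 12/(-59)) + (5 - 10*(6 - 3)*2*(-10)) = 137*(76*(-1/78) + 12*(-1/59)) + (5 - 10*3*2*(-10)) = 137*(-38/39 - 12/59) + (5 - 10*6*(-10)) = 137*(-2710/2301) + (5 + 600) = -371270/2301 + 605 = 1020835/2301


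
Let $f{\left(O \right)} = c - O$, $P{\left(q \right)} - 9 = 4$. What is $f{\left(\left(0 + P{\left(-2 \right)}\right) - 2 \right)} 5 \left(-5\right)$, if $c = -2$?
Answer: $325$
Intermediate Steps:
$P{\left(q \right)} = 13$ ($P{\left(q \right)} = 9 + 4 = 13$)
$f{\left(O \right)} = -2 - O$
$f{\left(\left(0 + P{\left(-2 \right)}\right) - 2 \right)} 5 \left(-5\right) = \left(-2 - \left(\left(0 + 13\right) - 2\right)\right) 5 \left(-5\right) = \left(-2 - \left(13 - 2\right)\right) 5 \left(-5\right) = \left(-2 - 11\right) 5 \left(-5\right) = \left(-13\right) 5 \left(-5\right) = \left(-65\right) \left(-5\right) = 325$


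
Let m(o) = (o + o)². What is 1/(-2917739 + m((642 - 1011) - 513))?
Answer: 1/193957 ≈ 5.1558e-6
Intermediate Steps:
m(o) = 4*o² (m(o) = (2*o)² = 4*o²)
1/(-2917739 + m((642 - 1011) - 513)) = 1/(-2917739 + 4*((642 - 1011) - 513)²) = 1/(-2917739 + 4*(-369 - 513)²) = 1/(-2917739 + 4*(-882)²) = 1/(-2917739 + 4*777924) = 1/(-2917739 + 3111696) = 1/193957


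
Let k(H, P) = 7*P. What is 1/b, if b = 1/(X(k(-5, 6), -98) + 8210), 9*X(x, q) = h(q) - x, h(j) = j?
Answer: 73750/9 ≈ 8194.4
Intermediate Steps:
X(x, q) = -x/9 + q/9 (X(x, q) = (q - x)/9 = -x/9 + q/9)
b = 9/73750 (b = 1/((-7*6/9 + (⅑)*(-98)) + 8210) = 1/((-⅑*42 - 98/9) + 8210) = 1/((-14/3 - 98/9) + 8210) = 1/(-140/9 + 8210) = 1/(73750/9) = 9/73750 ≈ 0.00012203)
1/b = 1/(9/73750) = 73750/9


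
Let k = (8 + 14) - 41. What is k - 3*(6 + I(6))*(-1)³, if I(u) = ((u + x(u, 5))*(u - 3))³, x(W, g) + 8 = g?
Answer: 2186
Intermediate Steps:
x(W, g) = -8 + g
k = -19 (k = 22 - 41 = -19)
I(u) = (-3 + u)⁶ (I(u) = ((u + (-8 + 5))*(u - 3))³ = ((u - 3)*(-3 + u))³ = ((-3 + u)*(-3 + u))³ = ((-3 + u)²)³ = (-3 + u)⁶)
k - 3*(6 + I(6))*(-1)³ = -19 - 3*(6 + (-3 + 6)⁶)*(-1)³ = -19 - 3*(6 + 3⁶)*(-1) = -19 - 3*(6 + 729)*(-1) = -19 - 3*735*(-1) = -19 - 2205*(-1) = -19 + 2205 = 2186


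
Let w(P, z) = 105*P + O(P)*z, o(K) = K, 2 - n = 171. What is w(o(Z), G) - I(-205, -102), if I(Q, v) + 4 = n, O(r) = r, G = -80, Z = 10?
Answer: 423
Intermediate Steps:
n = -169 (n = 2 - 1*171 = 2 - 171 = -169)
w(P, z) = 105*P + P*z
I(Q, v) = -173 (I(Q, v) = -4 - 169 = -173)
w(o(Z), G) - I(-205, -102) = 10*(105 - 80) - 1*(-173) = 10*25 + 173 = 250 + 173 = 423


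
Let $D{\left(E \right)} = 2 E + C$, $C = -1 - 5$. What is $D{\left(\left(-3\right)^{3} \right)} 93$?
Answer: $-5580$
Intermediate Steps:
$C = -6$ ($C = -1 - 5 = -6$)
$D{\left(E \right)} = -6 + 2 E$ ($D{\left(E \right)} = 2 E - 6 = -6 + 2 E$)
$D{\left(\left(-3\right)^{3} \right)} 93 = \left(-6 + 2 \left(-3\right)^{3}\right) 93 = \left(-6 + 2 \left(-27\right)\right) 93 = \left(-6 - 54\right) 93 = \left(-60\right) 93 = -5580$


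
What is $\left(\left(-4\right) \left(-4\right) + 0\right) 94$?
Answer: $1504$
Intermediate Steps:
$\left(\left(-4\right) \left(-4\right) + 0\right) 94 = \left(16 + 0\right) 94 = 16 \cdot 94 = 1504$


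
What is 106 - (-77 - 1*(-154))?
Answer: 29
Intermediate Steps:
106 - (-77 - 1*(-154)) = 106 - (-77 + 154) = 106 - 1*77 = 106 - 77 = 29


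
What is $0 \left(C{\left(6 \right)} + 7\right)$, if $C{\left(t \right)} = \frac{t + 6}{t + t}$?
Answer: $0$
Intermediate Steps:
$C{\left(t \right)} = \frac{6 + t}{2 t}$
$0 \left(C{\left(6 \right)} + 7\right) = 0 \left(\frac{6 + 6}{2 \cdot 6} + 7\right) = 0 \left(\frac{1}{2} \cdot \frac{1}{6} \cdot 12 + 7\right) = 0 \left(1 + 7\right) = 0 \cdot 8 = 0$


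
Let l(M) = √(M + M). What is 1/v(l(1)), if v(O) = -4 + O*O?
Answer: -½ ≈ -0.50000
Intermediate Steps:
l(M) = √2*√M (l(M) = √(2*M) = √2*√M)
v(O) = -4 + O²
1/v(l(1)) = 1/(-4 + (√2*√1)²) = 1/(-4 + (√2*1)²) = 1/(-4 + (√2)²) = 1/(-4 + 2) = 1/(-2) = -½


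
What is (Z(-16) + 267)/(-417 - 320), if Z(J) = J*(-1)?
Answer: -283/737 ≈ -0.38399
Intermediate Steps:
Z(J) = -J
(Z(-16) + 267)/(-417 - 320) = (-1*(-16) + 267)/(-417 - 320) = (16 + 267)/(-737) = 283*(-1/737) = -283/737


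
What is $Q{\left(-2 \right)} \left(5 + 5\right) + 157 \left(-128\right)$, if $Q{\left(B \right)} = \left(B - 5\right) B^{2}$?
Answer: $-20376$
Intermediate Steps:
$Q{\left(B \right)} = B^{2} \left(-5 + B\right)$ ($Q{\left(B \right)} = \left(-5 + B\right) B^{2} = B^{2} \left(-5 + B\right)$)
$Q{\left(-2 \right)} \left(5 + 5\right) + 157 \left(-128\right) = \left(-2\right)^{2} \left(-5 - 2\right) \left(5 + 5\right) + 157 \left(-128\right) = 4 \left(-7\right) 10 - 20096 = \left(-28\right) 10 - 20096 = -280 - 20096 = -20376$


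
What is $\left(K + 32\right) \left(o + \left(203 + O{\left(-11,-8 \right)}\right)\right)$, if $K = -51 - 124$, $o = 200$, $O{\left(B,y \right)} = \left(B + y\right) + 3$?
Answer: $-55341$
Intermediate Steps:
$O{\left(B,y \right)} = 3 + B + y$
$K = -175$ ($K = -51 - 124 = -175$)
$\left(K + 32\right) \left(o + \left(203 + O{\left(-11,-8 \right)}\right)\right) = \left(-175 + 32\right) \left(200 + \left(203 - 16\right)\right) = - 143 \left(200 + \left(203 - 16\right)\right) = - 143 \left(200 + 187\right) = \left(-143\right) 387 = -55341$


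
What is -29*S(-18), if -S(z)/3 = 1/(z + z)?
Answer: -29/12 ≈ -2.4167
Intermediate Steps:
S(z) = -3/(2*z) (S(z) = -3/(z + z) = -3*1/(2*z) = -3/(2*z))
-29*S(-18) = -(-87)/(2*(-18)) = -(-87)*(-1)/(2*18) = -29*1/12 = -29/12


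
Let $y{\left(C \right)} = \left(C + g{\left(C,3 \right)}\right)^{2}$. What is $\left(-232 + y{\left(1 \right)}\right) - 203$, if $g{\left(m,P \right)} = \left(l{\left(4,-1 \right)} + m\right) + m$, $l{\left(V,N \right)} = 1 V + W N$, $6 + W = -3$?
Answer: $-179$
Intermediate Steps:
$W = -9$ ($W = -6 - 3 = -9$)
$l{\left(V,N \right)} = V - 9 N$ ($l{\left(V,N \right)} = 1 V - 9 N = V - 9 N$)
$g{\left(m,P \right)} = 13 + 2 m$ ($g{\left(m,P \right)} = \left(\left(4 - -9\right) + m\right) + m = \left(\left(4 + 9\right) + m\right) + m = \left(13 + m\right) + m = 13 + 2 m$)
$y{\left(C \right)} = \left(13 + 3 C\right)^{2}$ ($y{\left(C \right)} = \left(C + \left(13 + 2 C\right)\right)^{2} = \left(13 + 3 C\right)^{2}$)
$\left(-232 + y{\left(1 \right)}\right) - 203 = \left(-232 + \left(13 + 3 \cdot 1\right)^{2}\right) - 203 = \left(-232 + \left(13 + 3\right)^{2}\right) - 203 = \left(-232 + 16^{2}\right) - 203 = \left(-232 + 256\right) - 203 = 24 - 203 = -179$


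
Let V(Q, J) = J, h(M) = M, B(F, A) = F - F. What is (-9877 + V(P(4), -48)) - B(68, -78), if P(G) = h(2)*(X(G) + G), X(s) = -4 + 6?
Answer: -9925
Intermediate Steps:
X(s) = 2
B(F, A) = 0
P(G) = 4 + 2*G (P(G) = 2*(2 + G) = 4 + 2*G)
(-9877 + V(P(4), -48)) - B(68, -78) = (-9877 - 48) - 1*0 = -9925 + 0 = -9925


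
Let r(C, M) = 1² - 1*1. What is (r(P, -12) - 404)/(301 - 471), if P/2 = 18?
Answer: 202/85 ≈ 2.3765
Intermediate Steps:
P = 36 (P = 2*18 = 36)
r(C, M) = 0 (r(C, M) = 1 - 1 = 0)
(r(P, -12) - 404)/(301 - 471) = (0 - 404)/(301 - 471) = -404/(-170) = -404*(-1/170) = 202/85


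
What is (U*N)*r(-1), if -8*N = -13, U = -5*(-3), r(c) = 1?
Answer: 195/8 ≈ 24.375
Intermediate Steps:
U = 15
N = 13/8 (N = -⅛*(-13) = 13/8 ≈ 1.6250)
(U*N)*r(-1) = (15*(13/8))*1 = (195/8)*1 = 195/8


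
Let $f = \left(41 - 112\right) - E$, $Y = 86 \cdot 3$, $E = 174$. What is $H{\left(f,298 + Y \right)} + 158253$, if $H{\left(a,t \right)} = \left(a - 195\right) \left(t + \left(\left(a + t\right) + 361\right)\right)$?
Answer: $-382067$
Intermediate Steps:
$Y = 258$
$f = -245$ ($f = \left(41 - 112\right) - 174 = -71 - 174 = -245$)
$H{\left(a,t \right)} = \left(-195 + a\right) \left(361 + a + 2 t\right)$ ($H{\left(a,t \right)} = \left(-195 + a\right) \left(t + \left(361 + a + t\right)\right) = \left(-195 + a\right) \left(361 + a + 2 t\right)$)
$H{\left(f,298 + Y \right)} + 158253 = \left(-70395 + \left(-245\right)^{2} - 390 \left(298 + 258\right) + 166 \left(-245\right) + 2 \left(-245\right) \left(298 + 258\right)\right) + 158253 = \left(-70395 + 60025 - 216840 - 40670 + 2 \left(-245\right) 556\right) + 158253 = \left(-70395 + 60025 - 216840 - 40670 - 272440\right) + 158253 = -540320 + 158253 = -382067$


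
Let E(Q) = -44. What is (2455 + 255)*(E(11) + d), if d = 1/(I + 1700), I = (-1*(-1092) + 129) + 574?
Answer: -83348218/699 ≈ -1.1924e+5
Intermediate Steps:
I = 1795 (I = (1092 + 129) + 574 = 1221 + 574 = 1795)
d = 1/3495 (d = 1/(1795 + 1700) = 1/3495 ≈ 0.00028612)
(2455 + 255)*(E(11) + d) = (2455 + 255)*(-44 + 1/3495) = 2710*(-153779/3495) = -83348218/699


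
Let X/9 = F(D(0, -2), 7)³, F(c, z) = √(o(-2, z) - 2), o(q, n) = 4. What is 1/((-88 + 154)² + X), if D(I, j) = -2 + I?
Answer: 121/527058 - √2/1054116 ≈ 0.00022823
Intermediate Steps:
F(c, z) = √2 (F(c, z) = √(4 - 2) = √2)
X = 18*√2 (X = 9*(√2)³ = 9*(2*√2) = 18*√2 ≈ 25.456)
1/((-88 + 154)² + X) = 1/((-88 + 154)² + 18*√2) = 1/(66² + 18*√2) = 1/(4356 + 18*√2)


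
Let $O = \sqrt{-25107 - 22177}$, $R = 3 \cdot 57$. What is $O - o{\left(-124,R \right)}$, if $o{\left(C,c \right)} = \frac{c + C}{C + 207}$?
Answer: $- \frac{47}{83} + 2 i \sqrt{11821} \approx -0.56627 + 217.45 i$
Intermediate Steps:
$R = 171$
$o{\left(C,c \right)} = \frac{C + c}{207 + C}$
$O = 2 i \sqrt{11821}$ ($O = \sqrt{-47284} = 2 i \sqrt{11821} \approx 217.45 i$)
$O - o{\left(-124,R \right)} = 2 i \sqrt{11821} - \frac{-124 + 171}{207 - 124} = 2 i \sqrt{11821} - \frac{1}{83} \cdot 47 = 2 i \sqrt{11821} - \frac{47}{83} = - \frac{47}{83} + 2 i \sqrt{11821}$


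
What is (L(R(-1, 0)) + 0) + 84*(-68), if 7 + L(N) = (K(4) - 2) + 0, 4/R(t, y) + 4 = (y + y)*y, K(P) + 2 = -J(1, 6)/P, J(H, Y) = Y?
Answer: -11449/2 ≈ -5724.5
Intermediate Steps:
K(P) = -2 - 6/P
R(t, y) = 4/(-4 + 2*y**2) (R(t, y) = 4/(-4 + (y + y)*y) = 4/(-4 + (2*y)*y) = 4/(-4 + 2*y**2))
L(N) = -25/2 (L(N) = -7 + (((-2 - 6/4) - 2) + 0) = -7 + (((-2 - 6*1/4) - 2) + 0) = -7 + (((-2 - 3/2) - 2) + 0) = -7 + ((-7/2 - 2) + 0) = -7 + (-11/2 + 0) = -7 - 11/2 = -25/2)
(L(R(-1, 0)) + 0) + 84*(-68) = (-25/2 + 0) + 84*(-68) = -25/2 - 5712 = -11449/2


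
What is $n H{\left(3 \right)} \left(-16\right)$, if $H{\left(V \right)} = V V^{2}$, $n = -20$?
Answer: $8640$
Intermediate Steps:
$H{\left(V \right)} = V^{3}$
$n H{\left(3 \right)} \left(-16\right) = - 20 \cdot 3^{3} \left(-16\right) = \left(-20\right) 27 \left(-16\right) = \left(-540\right) \left(-16\right) = 8640$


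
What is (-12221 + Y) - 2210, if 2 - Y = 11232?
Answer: -25661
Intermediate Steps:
Y = -11230 (Y = 2 - 1*11232 = 2 - 11232 = -11230)
(-12221 + Y) - 2210 = (-12221 - 11230) - 2210 = -23451 - 2210 = -25661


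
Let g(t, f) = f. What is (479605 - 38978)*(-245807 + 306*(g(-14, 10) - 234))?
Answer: -138511538077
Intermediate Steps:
(479605 - 38978)*(-245807 + 306*(g(-14, 10) - 234)) = (479605 - 38978)*(-245807 + 306*(10 - 234)) = 440627*(-245807 + 306*(-224)) = 440627*(-245807 - 68544) = 440627*(-314351) = -138511538077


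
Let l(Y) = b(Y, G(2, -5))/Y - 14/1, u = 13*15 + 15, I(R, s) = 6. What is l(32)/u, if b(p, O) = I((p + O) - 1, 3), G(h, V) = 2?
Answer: -221/3360 ≈ -0.065774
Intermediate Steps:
b(p, O) = 6
u = 210 (u = 195 + 15 = 210)
l(Y) = -14 + 6/Y (l(Y) = 6/Y - 14/1 = 6/Y - 14*1 = 6/Y - 14 = -14 + 6/Y)
l(32)/u = (-14 + 6/32)/210 = (-14 + 6*(1/32))*(1/210) = (-14 + 3/16)*(1/210) = -221/16*1/210 = -221/3360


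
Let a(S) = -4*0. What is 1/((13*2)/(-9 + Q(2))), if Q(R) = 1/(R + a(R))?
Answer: -17/52 ≈ -0.32692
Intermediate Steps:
a(S) = 0
Q(R) = 1/R (Q(R) = 1/(R + 0) = 1/R)
1/((13*2)/(-9 + Q(2))) = 1/((13*2)/(-9 + 1/2)) = 1/(26/(-9 + ½)) = 1/(26/(-17/2)) = 1/(26*(-2/17)) = 1/(-52/17) = -17/52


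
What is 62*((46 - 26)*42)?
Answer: 52080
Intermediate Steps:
62*((46 - 26)*42) = 62*(20*42) = 62*840 = 52080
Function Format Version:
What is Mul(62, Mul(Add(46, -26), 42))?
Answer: 52080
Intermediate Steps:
Mul(62, Mul(Add(46, -26), 42)) = Mul(62, Mul(20, 42)) = Mul(62, 840) = 52080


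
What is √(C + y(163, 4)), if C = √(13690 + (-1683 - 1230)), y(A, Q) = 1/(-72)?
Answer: √(-2 + 144*√10777)/12 ≈ 10.188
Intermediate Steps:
y(A, Q) = -1/72
C = √10777 (C = √(13690 - 2913) = √10777 ≈ 103.81)
√(C + y(163, 4)) = √(√10777 - 1/72) = √(-1/72 + √10777)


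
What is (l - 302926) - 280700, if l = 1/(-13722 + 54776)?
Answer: -23960181803/41054 ≈ -5.8363e+5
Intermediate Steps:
l = 1/41054 ≈ 2.4358e-5
(l - 302926) - 280700 = (1/41054 - 302926) - 280700 = -12436324003/41054 - 280700 = -23960181803/41054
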